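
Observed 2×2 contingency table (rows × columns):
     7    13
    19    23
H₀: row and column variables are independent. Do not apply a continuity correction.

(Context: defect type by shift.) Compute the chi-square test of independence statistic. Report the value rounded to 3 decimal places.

test statistic = 0.583

Row totals [20, 42], col totals [26, 36], n=62
χ² = (7−8.39)²/8.39 + (13−11.61)²/11.61 + (19−17.61)²/17.61 + (23−24.39)²/24.39 = 0.5832
df = 1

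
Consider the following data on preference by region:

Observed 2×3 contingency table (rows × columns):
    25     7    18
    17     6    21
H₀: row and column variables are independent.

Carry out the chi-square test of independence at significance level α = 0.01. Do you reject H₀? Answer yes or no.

Row totals [50, 44], col totals [42, 13, 39], n=94
χ² = (25−22.34)²/22.34 + (7−6.91)²/6.91 + (18−20.74)²/20.74 + (17−19.66)²/19.66 + (6−6.09)²/6.09 + (21−18.26)²/18.26 = 1.4544
df = 2
p-value (upper-tail) = 0.48325
At α=0.01: p ≥ α → fail to reject H₀

reject H₀: no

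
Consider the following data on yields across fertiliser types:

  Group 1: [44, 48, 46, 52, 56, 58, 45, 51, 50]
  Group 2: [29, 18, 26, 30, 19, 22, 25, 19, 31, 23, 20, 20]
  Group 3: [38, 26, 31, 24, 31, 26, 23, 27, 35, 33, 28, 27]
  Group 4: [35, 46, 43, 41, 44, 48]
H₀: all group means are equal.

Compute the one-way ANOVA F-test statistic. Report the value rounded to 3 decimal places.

test statistic = 67.909

Group means [50.00, 23.50, 29.08, 42.83], grand mean 34.308
SSB = Σnᵢ(x̄ᵢ−x̄)² = 4381.558; SSW = ΣΣ(x−x̄ᵢ)² = 752.750
MSB = 4381.558/3 = 1460.5192; MSW = 752.750/35 = 21.5071
F = MSB/MSW = 67.9086
df = (3, 35)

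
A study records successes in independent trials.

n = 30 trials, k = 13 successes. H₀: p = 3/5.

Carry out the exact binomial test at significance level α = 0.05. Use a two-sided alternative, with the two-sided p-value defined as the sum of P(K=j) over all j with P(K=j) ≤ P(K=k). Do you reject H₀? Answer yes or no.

reject H₀: no

Exact binomial: n=30, k=13, p₀=3/5=0.6000
P(X=j) = C(n,j)·p₀^j·(1−p₀)^(n−j); p = Σ P(X=j) over j with P(X=j) ≤ P(X=13)
p-value (two-sided) = 0.09164
At α=0.05: p ≥ α → fail to reject H₀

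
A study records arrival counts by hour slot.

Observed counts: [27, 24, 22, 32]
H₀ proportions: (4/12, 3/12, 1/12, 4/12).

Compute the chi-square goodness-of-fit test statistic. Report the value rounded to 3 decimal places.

test statistic = 22.343

n = 105; E_i = n·p_i = [35.00, 26.25, 8.75, 35.00]
χ² = (27−35.00)²/35.00 + (24−26.25)²/26.25 + (22−8.75)²/8.75 + (32−35.00)²/35.00 = 22.3429
df = 3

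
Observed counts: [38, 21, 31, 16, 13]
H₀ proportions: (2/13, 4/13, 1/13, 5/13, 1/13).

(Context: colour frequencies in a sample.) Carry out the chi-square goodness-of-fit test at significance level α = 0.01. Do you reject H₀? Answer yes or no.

reject H₀: yes

n = 119; E_i = n·p_i = [18.31, 36.62, 9.15, 45.77, 9.15]
χ² = (38−18.31)²/18.31 + (21−36.62)²/36.62 + (31−9.15)²/9.15 + (16−45.77)²/45.77 + (13−9.15)²/9.15 = 100.9567
df = 4
p-value (upper-tail) = 0.00000
At α=0.01: p < α → reject H₀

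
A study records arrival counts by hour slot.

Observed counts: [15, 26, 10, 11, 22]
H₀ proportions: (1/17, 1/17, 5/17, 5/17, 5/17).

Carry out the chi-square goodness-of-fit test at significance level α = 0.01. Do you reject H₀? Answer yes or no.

n = 84; E_i = n·p_i = [4.94, 4.94, 24.71, 24.71, 24.71]
χ² = (15−4.94)²/4.94 + (26−4.94)²/4.94 + (10−24.71)²/24.71 + (11−24.71)²/24.71 + (22−24.71)²/24.71 = 126.8810
df = 4
p-value (upper-tail) = 0.00000
At α=0.01: p < α → reject H₀

reject H₀: yes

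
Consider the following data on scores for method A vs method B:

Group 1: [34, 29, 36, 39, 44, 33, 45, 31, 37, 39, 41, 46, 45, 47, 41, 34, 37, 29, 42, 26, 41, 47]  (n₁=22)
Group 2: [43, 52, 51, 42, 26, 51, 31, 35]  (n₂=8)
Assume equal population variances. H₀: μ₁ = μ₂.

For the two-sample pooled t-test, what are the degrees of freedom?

degrees of freedom = 28

df = n₁ + n₂ − 2 = 22 + 8 − 2 = 28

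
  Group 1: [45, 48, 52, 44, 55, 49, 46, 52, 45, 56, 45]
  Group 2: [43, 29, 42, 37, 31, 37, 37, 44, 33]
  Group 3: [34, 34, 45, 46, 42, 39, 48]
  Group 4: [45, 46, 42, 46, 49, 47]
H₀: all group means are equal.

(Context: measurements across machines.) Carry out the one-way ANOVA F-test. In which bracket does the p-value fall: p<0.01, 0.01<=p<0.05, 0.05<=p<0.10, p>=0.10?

p-value bracket: p<0.01

Group means [48.82, 37.00, 41.14, 45.83], grand mean 43.424
SSB = Σnᵢ(x̄ᵢ−x̄)² = 762.734; SSW = ΣΣ(x−x̄ᵢ)² = 631.327
MSB = 762.734/3 = 254.2446; MSW = 631.327/29 = 21.7699
F = MSB/MSW = 11.6787
df = (3, 29)
p-value (upper-tail) = 0.00003
→ bracket: p<0.01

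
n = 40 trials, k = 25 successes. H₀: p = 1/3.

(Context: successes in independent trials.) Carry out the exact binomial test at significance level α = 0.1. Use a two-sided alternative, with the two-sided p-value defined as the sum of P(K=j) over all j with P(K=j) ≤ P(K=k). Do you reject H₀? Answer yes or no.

reject H₀: yes

Exact binomial: n=40, k=25, p₀=1/3=0.3333
P(X=j) = C(n,j)·p₀^j·(1−p₀)^(n−j); p = Σ P(X=j) over j with P(X=j) ≤ P(X=25)
p-value (two-sided) = 0.00017
At α=0.1: p < α → reject H₀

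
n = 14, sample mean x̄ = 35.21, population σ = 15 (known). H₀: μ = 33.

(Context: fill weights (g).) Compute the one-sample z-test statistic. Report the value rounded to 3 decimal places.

test statistic = 0.551

SE = σ/√n = 15/√14 = 4.0089
z = (x̄−μ₀)/SE = (35.21−33)/4.0089 = 0.5513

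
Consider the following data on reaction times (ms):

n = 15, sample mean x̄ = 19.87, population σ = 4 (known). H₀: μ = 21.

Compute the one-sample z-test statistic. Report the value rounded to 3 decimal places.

SE = σ/√n = 4/√15 = 1.0328
z = (x̄−μ₀)/SE = (19.87−21)/1.0328 = -1.0941

test statistic = -1.094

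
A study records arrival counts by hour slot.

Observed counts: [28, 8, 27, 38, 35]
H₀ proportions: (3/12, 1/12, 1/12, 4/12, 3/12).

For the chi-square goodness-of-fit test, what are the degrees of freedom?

df = k − 1 = 5 − 1 = 4

degrees of freedom = 4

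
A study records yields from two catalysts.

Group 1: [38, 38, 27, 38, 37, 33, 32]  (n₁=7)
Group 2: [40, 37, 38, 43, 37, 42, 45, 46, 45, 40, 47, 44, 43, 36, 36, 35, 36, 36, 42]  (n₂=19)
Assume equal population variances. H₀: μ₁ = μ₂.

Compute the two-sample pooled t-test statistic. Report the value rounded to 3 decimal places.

x̄₁=34.714, s₁=4.231, n₁=7
x̄₂=40.421, s₂=3.977, n₂=19
s_p² = [6·4.231² + 18·3.977²]/24 = 16.3358
SE = √(s_p²·(1/7+1/19)) = 1.7870
t = (34.714−40.421)/1.7870 = -3.1934
df = 24

test statistic = -3.193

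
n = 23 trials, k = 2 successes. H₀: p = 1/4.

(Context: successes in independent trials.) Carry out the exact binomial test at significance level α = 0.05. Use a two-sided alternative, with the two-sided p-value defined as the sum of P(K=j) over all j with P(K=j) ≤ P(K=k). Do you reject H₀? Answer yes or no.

reject H₀: no

Exact binomial: n=23, k=2, p₀=1/4=0.2500
P(X=j) = C(n,j)·p₀^j·(1−p₀)^(n−j); p = Σ P(X=j) over j with P(X=j) ≤ P(X=2)
p-value (two-sided) = 0.08998
At α=0.05: p ≥ α → fail to reject H₀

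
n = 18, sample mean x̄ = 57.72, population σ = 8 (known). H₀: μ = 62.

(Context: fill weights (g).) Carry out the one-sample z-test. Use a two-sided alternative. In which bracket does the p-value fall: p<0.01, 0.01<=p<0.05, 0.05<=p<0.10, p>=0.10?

SE = σ/√n = 8/√18 = 1.8856
z = (x̄−μ₀)/SE = (57.72−62)/1.8856 = -2.2698
p-value (two-sided) = 0.02322
→ bracket: 0.01<=p<0.05

p-value bracket: 0.01<=p<0.05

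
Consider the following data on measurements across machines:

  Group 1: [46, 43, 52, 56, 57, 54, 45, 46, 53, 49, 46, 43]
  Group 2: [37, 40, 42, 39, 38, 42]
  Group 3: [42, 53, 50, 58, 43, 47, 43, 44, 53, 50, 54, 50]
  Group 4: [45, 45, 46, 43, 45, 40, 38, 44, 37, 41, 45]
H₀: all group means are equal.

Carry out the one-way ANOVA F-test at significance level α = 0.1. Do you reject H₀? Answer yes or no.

Group means [49.17, 39.67, 48.92, 42.64], grand mean 45.951
SSB = Σnᵢ(x̄ᵢ−x̄)² = 587.440; SSW = ΣΣ(x−x̄ᵢ)² = 688.462
MSB = 587.440/3 = 195.8134; MSW = 688.462/37 = 18.6071
F = MSB/MSW = 10.5236
df = (3, 37)
p-value (upper-tail) = 0.00004
At α=0.1: p < α → reject H₀

reject H₀: yes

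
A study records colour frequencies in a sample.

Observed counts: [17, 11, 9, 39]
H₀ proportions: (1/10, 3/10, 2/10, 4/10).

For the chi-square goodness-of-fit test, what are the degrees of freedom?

df = k − 1 = 4 − 1 = 3

degrees of freedom = 3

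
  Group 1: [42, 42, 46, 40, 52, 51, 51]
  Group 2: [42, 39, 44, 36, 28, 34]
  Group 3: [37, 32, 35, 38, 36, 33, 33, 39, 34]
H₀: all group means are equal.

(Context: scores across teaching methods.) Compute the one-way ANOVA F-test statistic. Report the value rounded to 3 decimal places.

Group means [46.29, 37.17, 35.22], grand mean 39.273
SSB = Σnᵢ(x̄ᵢ−x̄)² = 518.546; SSW = ΣΣ(x−x̄ᵢ)² = 369.817
MSB = 518.546/2 = 259.2731; MSW = 369.817/19 = 19.4641
F = MSB/MSW = 13.3206
df = (2, 19)

test statistic = 13.321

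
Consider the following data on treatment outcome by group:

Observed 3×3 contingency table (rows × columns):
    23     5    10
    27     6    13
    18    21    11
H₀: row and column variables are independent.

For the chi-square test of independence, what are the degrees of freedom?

df = (r−1)(c−1) = (3−1)·(3−1) = 4

degrees of freedom = 4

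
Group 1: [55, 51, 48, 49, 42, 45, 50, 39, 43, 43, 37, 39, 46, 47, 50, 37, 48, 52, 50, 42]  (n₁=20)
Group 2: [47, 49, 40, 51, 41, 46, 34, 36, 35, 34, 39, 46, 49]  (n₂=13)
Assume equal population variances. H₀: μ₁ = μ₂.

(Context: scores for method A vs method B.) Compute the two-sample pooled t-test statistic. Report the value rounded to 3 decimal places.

test statistic = 1.784

x̄₁=45.650, s₁=5.214, n₁=20
x̄₂=42.077, s₂=6.211, n₂=13
s_p² = [19·5.214² + 12·6.211²]/31 = 31.5959
SE = √(s_p²·(1/20+1/13)) = 2.0026
t = (45.650−42.077)/2.0026 = 1.7843
df = 31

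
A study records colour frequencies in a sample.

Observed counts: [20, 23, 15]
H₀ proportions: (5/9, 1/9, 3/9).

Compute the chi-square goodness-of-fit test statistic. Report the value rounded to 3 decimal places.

test statistic = 48.138

n = 58; E_i = n·p_i = [32.22, 6.44, 19.33]
χ² = (20−32.22)²/32.22 + (23−6.44)²/6.44 + (15−19.33)²/19.33 = 48.1379
df = 2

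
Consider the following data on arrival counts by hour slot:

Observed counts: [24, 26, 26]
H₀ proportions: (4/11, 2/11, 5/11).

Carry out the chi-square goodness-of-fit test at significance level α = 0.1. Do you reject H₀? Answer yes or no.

n = 76; E_i = n·p_i = [27.64, 13.82, 34.55]
χ² = (24−27.64)²/27.64 + (26−13.82)²/13.82 + (26−34.55)²/34.55 = 13.3316
df = 2
p-value (upper-tail) = 0.00127
At α=0.1: p < α → reject H₀

reject H₀: yes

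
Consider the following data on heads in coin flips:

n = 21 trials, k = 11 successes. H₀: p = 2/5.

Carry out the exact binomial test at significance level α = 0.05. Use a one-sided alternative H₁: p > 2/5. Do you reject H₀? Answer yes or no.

Exact binomial: n=21, k=11, p₀=2/5=0.4000
P(X≥11) from Σ C(n,i)·p₀^i·(1−p₀)^(n−i)
p-value (one-sided, H₁ greater) = 0.17438
At α=0.05: p ≥ α → fail to reject H₀

reject H₀: no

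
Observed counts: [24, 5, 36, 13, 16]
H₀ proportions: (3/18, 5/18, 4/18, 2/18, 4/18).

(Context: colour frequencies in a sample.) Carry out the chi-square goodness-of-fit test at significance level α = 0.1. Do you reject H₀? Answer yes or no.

n = 94; E_i = n·p_i = [15.67, 26.11, 20.89, 10.44, 20.89]
χ² = (24−15.67)²/15.67 + (5−26.11)²/26.11 + (36−20.89)²/20.89 + (13−10.44)²/10.44 + (16−20.89)²/20.89 = 34.2021
df = 4
p-value (upper-tail) = 0.00000
At α=0.1: p < α → reject H₀

reject H₀: yes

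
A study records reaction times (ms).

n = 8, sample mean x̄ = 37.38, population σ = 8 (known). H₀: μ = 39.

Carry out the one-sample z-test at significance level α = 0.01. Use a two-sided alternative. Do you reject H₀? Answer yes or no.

SE = σ/√n = 8/√8 = 2.8284
z = (x̄−μ₀)/SE = (37.38−39)/2.8284 = -0.5728
p-value (two-sided) = 0.56681
At α=0.01: p ≥ α → fail to reject H₀

reject H₀: no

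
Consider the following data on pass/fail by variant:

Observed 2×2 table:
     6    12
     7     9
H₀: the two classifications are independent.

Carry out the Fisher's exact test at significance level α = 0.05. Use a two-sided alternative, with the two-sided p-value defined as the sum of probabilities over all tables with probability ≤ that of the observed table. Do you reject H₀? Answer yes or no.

reject H₀: no

Margins: r₁=18, r₂=16, c₁=13, c₂=21, n=34
p_obs = C(18,6)·C(16,7)/C(34,13); sum pmf over tables with pmf ≤ p_obs
p-value (two-sided) = 0.72538
At α=0.05: p ≥ α → fail to reject H₀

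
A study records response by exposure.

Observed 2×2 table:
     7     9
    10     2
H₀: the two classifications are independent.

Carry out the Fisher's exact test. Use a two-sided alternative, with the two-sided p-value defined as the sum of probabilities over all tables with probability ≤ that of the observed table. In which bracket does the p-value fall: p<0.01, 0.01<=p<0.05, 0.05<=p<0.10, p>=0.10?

Margins: r₁=16, r₂=12, c₁=17, c₂=11, n=28
p_obs = C(16,7)·C(12,10)/C(28,17); sum pmf over tables with pmf ≤ p_obs
p-value (two-sided) = 0.05403
→ bracket: 0.05<=p<0.10

p-value bracket: 0.05<=p<0.10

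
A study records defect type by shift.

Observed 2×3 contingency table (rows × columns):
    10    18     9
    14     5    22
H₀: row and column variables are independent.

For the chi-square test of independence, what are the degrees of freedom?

df = (r−1)(c−1) = (2−1)·(3−1) = 2

degrees of freedom = 2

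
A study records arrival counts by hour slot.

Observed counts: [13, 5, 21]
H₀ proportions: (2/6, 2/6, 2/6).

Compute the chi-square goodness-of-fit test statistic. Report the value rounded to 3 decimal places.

test statistic = 9.846

n = 39; E_i = n·p_i = [13.00, 13.00, 13.00]
χ² = (13−13.00)²/13.00 + (5−13.00)²/13.00 + (21−13.00)²/13.00 = 9.8462
df = 2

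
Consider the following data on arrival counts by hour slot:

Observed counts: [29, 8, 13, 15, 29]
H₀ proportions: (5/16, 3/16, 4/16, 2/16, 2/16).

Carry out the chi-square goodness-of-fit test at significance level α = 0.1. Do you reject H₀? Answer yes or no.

reject H₀: yes

n = 94; E_i = n·p_i = [29.38, 17.62, 23.50, 11.75, 11.75]
χ² = (29−29.38)²/29.38 + (8−17.62)²/17.62 + (13−23.50)²/23.50 + (15−11.75)²/11.75 + (29−11.75)²/11.75 = 36.1759
df = 4
p-value (upper-tail) = 0.00000
At α=0.1: p < α → reject H₀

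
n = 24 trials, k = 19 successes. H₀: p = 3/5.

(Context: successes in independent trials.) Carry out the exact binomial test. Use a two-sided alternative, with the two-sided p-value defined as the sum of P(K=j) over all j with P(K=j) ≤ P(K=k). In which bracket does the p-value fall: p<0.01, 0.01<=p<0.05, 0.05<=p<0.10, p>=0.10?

p-value bracket: 0.05<=p<0.10

Exact binomial: n=24, k=19, p₀=3/5=0.6000
P(X=j) = C(n,j)·p₀^j·(1−p₀)^(n−j); p = Σ P(X=j) over j with P(X=j) ≤ P(X=19)
p-value (two-sided) = 0.06163
→ bracket: 0.05<=p<0.10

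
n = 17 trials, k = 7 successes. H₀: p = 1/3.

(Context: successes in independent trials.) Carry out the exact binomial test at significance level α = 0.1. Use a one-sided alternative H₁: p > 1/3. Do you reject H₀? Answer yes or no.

reject H₀: no

Exact binomial: n=17, k=7, p₀=1/3=0.3333
P(X≥7) from Σ C(n,i)·p₀^i·(1−p₀)^(n−i)
p-value (one-sided, H₁ greater) = 0.32607
At α=0.1: p ≥ α → fail to reject H₀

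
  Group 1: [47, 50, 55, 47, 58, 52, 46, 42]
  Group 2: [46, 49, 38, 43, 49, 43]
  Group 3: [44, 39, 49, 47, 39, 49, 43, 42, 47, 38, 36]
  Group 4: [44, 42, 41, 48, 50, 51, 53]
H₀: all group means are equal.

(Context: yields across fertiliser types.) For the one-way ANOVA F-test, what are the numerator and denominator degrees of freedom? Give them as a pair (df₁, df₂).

k = 4 groups, N = 32 total
df = (k−1, N−k) = (4−1, 32−4) = (3, 28)

degrees of freedom = [3, 28]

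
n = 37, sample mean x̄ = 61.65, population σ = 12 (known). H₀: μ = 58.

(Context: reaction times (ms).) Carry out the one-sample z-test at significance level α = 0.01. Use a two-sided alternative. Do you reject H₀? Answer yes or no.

reject H₀: no

SE = σ/√n = 12/√37 = 1.9728
z = (x̄−μ₀)/SE = (61.65−58)/1.9728 = 1.8502
p-value (two-sided) = 0.06429
At α=0.01: p ≥ α → fail to reject H₀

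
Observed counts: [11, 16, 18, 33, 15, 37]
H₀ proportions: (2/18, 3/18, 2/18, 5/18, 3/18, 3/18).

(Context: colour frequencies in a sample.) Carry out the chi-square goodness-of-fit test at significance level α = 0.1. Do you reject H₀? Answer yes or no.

n = 130; E_i = n·p_i = [14.44, 21.67, 14.44, 36.11, 21.67, 21.67]
χ² = (11−14.44)²/14.44 + (16−21.67)²/21.67 + (18−14.44)²/14.44 + (33−36.11)²/36.11 + (15−21.67)²/21.67 + (37−21.67)²/21.67 = 16.3492
df = 5
p-value (upper-tail) = 0.00591
At α=0.1: p < α → reject H₀

reject H₀: yes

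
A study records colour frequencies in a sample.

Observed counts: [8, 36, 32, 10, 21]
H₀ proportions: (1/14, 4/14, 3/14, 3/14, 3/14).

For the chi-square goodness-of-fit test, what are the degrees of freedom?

degrees of freedom = 4

df = k − 1 = 5 − 1 = 4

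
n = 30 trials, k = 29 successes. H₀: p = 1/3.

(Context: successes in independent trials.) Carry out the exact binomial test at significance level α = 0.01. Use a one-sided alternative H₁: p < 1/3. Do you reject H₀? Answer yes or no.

reject H₀: no

Exact binomial: n=30, k=29, p₀=1/3=0.3333
P(X≤29) from Σ C(n,i)·p₀^i·(1−p₀)^(n−i)
p-value (one-sided, H₁ less) = 1.00000
At α=0.01: p ≥ α → fail to reject H₀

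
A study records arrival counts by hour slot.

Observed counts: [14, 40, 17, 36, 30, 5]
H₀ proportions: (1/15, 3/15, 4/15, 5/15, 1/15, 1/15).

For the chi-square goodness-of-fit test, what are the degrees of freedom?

degrees of freedom = 5

df = k − 1 = 6 − 1 = 5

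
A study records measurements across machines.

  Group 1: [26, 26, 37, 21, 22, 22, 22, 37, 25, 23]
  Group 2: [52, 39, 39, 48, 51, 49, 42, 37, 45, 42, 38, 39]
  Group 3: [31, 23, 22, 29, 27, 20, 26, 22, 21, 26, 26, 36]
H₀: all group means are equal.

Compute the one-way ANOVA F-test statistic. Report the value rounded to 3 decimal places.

test statistic = 41.929

Group means [26.10, 43.42, 25.75], grand mean 32.088
SSB = Σnᵢ(x̄ᵢ−x̄)² = 2380.669; SSW = ΣΣ(x−x̄ᵢ)² = 880.067
MSB = 2380.669/2 = 1190.3343; MSW = 880.067/31 = 28.3892
F = MSB/MSW = 41.9291
df = (2, 31)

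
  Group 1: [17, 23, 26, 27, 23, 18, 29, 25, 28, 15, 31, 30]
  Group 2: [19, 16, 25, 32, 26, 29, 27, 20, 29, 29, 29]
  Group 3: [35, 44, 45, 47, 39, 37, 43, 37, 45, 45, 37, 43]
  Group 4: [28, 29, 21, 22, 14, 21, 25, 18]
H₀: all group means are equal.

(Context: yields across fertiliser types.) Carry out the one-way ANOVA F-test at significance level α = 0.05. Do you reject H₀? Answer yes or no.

Group means [24.33, 25.55, 41.42, 22.25], grand mean 29.023
SSB = Σnᵢ(x̄ᵢ−x̄)² = 2607.166; SSW = ΣΣ(x−x̄ᵢ)² = 925.811
MSB = 2607.166/3 = 869.0554; MSW = 925.811/39 = 23.7387
F = MSB/MSW = 36.6092
df = (3, 39)
p-value (upper-tail) = 0.00000
At α=0.05: p < α → reject H₀

reject H₀: yes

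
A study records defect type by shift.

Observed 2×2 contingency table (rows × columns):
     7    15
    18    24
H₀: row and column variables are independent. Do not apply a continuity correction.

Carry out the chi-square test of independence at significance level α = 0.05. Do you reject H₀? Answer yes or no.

Row totals [22, 42], col totals [25, 39], n=64
χ² = (7−8.59)²/8.59 + (15−13.41)²/13.41 + (18−16.41)²/16.41 + (24−25.59)²/25.59 = 0.7391
df = 1
p-value (upper-tail) = 0.38995
At α=0.05: p ≥ α → fail to reject H₀

reject H₀: no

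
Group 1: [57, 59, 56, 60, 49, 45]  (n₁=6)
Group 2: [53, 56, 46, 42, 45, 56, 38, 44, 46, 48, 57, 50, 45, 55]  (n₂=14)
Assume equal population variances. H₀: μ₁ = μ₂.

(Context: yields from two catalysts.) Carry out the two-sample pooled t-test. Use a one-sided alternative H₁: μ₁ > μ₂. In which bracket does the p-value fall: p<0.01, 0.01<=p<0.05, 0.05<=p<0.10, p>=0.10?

p-value bracket: 0.01<=p<0.05

x̄₁=54.333, s₁=5.989, n₁=6
x̄₂=48.643, s₂=5.943, n₂=14
s_p² = [5·5.989² + 13·5.943²]/18 = 35.4749
SE = √(s_p²·(1/6+1/14)) = 2.9063
t = (54.333−48.643)/2.9063 = 1.9580
df = 18
p-value (one-sided, H₁ greater) = 0.03296
→ bracket: 0.01<=p<0.05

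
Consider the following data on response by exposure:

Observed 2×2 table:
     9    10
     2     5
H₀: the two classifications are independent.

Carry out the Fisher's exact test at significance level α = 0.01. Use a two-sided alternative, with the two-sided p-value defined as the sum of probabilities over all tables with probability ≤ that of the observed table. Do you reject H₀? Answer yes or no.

Margins: r₁=19, r₂=7, c₁=11, c₂=15, n=26
p_obs = C(19,9)·C(7,2)/C(26,11); sum pmf over tables with pmf ≤ p_obs
p-value (two-sided) = 0.65761
At α=0.01: p ≥ α → fail to reject H₀

reject H₀: no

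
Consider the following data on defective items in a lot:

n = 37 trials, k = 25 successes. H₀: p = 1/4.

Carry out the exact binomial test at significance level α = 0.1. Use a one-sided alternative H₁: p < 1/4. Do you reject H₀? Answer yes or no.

reject H₀: no

Exact binomial: n=37, k=25, p₀=1/4=0.2500
P(X≤25) from Σ C(n,i)·p₀^i·(1−p₀)^(n−i)
p-value (one-sided, H₁ less) = 1.00000
At α=0.1: p ≥ α → fail to reject H₀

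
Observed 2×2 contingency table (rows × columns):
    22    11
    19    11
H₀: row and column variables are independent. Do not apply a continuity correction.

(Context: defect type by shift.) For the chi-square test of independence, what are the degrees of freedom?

df = (r−1)(c−1) = (2−1)·(2−1) = 1

degrees of freedom = 1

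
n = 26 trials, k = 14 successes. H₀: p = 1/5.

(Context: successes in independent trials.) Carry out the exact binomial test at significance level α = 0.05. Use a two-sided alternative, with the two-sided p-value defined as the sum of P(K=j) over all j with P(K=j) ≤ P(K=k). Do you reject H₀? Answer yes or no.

Exact binomial: n=26, k=14, p₀=1/5=0.2000
P(X=j) = C(n,j)·p₀^j·(1−p₀)^(n−j); p = Σ P(X=j) over j with P(X=j) ≤ P(X=14)
p-value (two-sided) = 0.00013
At α=0.05: p < α → reject H₀

reject H₀: yes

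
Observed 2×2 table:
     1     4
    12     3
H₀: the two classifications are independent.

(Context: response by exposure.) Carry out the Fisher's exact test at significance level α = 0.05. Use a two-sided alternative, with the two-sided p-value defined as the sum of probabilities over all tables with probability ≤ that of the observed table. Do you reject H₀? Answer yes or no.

Margins: r₁=5, r₂=15, c₁=13, c₂=7, n=20
p_obs = C(5,1)·C(15,12)/C(20,13); sum pmf over tables with pmf ≤ p_obs
p-value (two-sided) = 0.03070
At α=0.05: p < α → reject H₀

reject H₀: yes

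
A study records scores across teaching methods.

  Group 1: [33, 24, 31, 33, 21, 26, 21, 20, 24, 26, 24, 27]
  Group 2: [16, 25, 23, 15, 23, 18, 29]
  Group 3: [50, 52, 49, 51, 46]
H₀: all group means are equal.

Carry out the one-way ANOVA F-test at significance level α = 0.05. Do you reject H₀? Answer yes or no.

Group means [25.83, 21.29, 49.60], grand mean 29.458
SSB = Σnᵢ(x̄ᵢ−x̄)² = 2653.663; SSW = ΣΣ(x−x̄ᵢ)² = 400.295
MSB = 2653.663/2 = 1326.8315; MSW = 400.295/21 = 19.0617
F = MSB/MSW = 69.6073
df = (2, 21)
p-value (upper-tail) = 0.00000
At α=0.05: p < α → reject H₀

reject H₀: yes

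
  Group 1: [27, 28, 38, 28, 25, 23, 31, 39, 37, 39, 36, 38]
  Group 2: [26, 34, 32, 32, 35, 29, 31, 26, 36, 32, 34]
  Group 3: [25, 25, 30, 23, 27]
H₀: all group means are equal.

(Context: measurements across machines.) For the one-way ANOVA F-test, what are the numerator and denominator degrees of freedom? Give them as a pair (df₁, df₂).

k = 3 groups, N = 28 total
df = (k−1, N−k) = (3−1, 28−3) = (2, 25)

degrees of freedom = [2, 25]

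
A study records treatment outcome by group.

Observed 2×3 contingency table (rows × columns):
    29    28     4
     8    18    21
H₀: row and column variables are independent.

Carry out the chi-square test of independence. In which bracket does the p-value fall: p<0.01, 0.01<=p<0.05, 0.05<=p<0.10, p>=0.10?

p-value bracket: p<0.01

Row totals [61, 47], col totals [37, 46, 25], n=108
χ² = (29−20.90)²/20.90 + (28−25.98)²/25.98 + (4−14.12)²/14.12 + (8−16.10)²/16.10 + (18−20.02)²/20.02 + (21−10.88)²/10.88 = 24.2454
df = 2
p-value (upper-tail) = 0.00001
→ bracket: p<0.01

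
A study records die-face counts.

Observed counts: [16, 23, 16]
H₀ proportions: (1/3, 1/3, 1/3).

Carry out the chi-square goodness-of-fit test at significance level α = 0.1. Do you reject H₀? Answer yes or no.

n = 55; E_i = n·p_i = [18.33, 18.33, 18.33]
χ² = (16−18.33)²/18.33 + (23−18.33)²/18.33 + (16−18.33)²/18.33 = 1.7818
df = 2
p-value (upper-tail) = 0.41028
At α=0.1: p ≥ α → fail to reject H₀

reject H₀: no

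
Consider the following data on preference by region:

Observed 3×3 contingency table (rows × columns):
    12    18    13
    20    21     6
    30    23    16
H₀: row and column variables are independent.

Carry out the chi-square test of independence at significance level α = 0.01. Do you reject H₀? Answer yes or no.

reject H₀: no

Row totals [43, 47, 69], col totals [62, 62, 35], n=159
χ² = (12−16.77)²/16.77 + (18−16.77)²/16.77 + (13−9.47)²/9.47 + (20−18.33)²/18.33 + (21−18.33)²/18.33 + (6−10.35)²/10.35 + (30−26.91)²/26.91 + (23−26.91)²/26.91 + (16−15.19)²/15.19 = 6.1002
df = 4
p-value (upper-tail) = 0.19179
At α=0.01: p ≥ α → fail to reject H₀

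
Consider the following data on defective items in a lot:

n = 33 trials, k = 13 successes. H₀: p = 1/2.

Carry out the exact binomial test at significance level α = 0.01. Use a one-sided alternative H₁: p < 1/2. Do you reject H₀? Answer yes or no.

Exact binomial: n=33, k=13, p₀=1/2=0.5000
P(X≤13) from Σ C(n,i)·p₀^i·(1−p₀)^(n−i)
p-value (one-sided, H₁ less) = 0.14810
At α=0.01: p ≥ α → fail to reject H₀

reject H₀: no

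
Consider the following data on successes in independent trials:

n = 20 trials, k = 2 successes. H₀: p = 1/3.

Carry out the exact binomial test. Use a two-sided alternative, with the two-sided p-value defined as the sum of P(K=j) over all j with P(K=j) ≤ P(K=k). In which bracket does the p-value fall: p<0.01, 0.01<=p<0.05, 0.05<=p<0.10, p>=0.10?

p-value bracket: 0.01<=p<0.05

Exact binomial: n=20, k=2, p₀=1/3=0.3333
P(X=j) = C(n,j)·p₀^j·(1−p₀)^(n−j); p = Σ P(X=j) over j with P(X=j) ≤ P(X=2)
p-value (two-sided) = 0.03057
→ bracket: 0.01<=p<0.05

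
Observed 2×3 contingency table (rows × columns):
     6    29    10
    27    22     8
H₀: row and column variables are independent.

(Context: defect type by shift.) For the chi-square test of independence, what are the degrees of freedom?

df = (r−1)(c−1) = (2−1)·(3−1) = 2

degrees of freedom = 2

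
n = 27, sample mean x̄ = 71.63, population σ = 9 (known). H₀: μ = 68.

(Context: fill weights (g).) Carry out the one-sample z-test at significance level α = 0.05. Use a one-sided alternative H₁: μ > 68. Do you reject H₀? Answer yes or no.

reject H₀: yes

SE = σ/√n = 9/√27 = 1.7321
z = (x̄−μ₀)/SE = (71.63−68)/1.7321 = 2.0958
p-value (one-sided, H₁ greater) = 0.01805
At α=0.05: p < α → reject H₀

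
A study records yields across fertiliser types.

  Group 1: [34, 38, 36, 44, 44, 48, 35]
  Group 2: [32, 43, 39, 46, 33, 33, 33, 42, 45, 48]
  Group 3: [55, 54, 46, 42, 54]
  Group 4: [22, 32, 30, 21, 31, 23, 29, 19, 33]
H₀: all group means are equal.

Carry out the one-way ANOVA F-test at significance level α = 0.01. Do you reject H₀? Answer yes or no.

reject H₀: yes

Group means [39.86, 39.40, 50.20, 26.67], grand mean 37.548
SSB = Σnᵢ(x̄ᵢ−x̄)² = 1937.620; SSW = ΣΣ(x−x̄ᵢ)² = 890.057
MSB = 1937.620/3 = 645.8734; MSW = 890.057/27 = 32.9651
F = MSB/MSW = 19.5927
df = (3, 27)
p-value (upper-tail) = 0.00000
At α=0.01: p < α → reject H₀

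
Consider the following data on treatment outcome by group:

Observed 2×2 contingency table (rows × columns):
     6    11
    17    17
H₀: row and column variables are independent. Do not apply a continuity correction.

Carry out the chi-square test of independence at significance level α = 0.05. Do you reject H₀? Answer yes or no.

reject H₀: no

Row totals [17, 34], col totals [23, 28], n=51
χ² = (6−7.67)²/7.67 + (11−9.33)²/9.33 + (17−15.33)²/15.33 + (17−18.67)²/18.67 = 0.9899
df = 1
p-value (upper-tail) = 0.31977
At α=0.05: p ≥ α → fail to reject H₀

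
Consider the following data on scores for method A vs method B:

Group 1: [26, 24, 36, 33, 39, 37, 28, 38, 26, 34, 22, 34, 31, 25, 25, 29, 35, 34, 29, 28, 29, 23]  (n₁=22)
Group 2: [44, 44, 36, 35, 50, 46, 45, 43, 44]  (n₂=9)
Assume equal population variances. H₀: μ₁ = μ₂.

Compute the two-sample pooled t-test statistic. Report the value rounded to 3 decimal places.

x̄₁=30.227, s₁=5.136, n₁=22
x̄₂=43.000, s₂=4.717, n₂=9
s_p² = [21·5.136² + 8·4.717²]/29 = 25.2367
SE = √(s_p²·(1/22+1/9)) = 1.9878
t = (30.227−43.000)/1.9878 = -6.4257
df = 29

test statistic = -6.426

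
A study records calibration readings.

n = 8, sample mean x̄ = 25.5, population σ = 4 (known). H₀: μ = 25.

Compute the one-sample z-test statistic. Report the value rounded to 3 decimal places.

SE = σ/√n = 4/√8 = 1.4142
z = (x̄−μ₀)/SE = (25.5−25)/1.4142 = 0.3536

test statistic = 0.354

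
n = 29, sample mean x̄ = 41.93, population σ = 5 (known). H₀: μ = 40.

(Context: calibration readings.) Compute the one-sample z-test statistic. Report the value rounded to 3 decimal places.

SE = σ/√n = 5/√29 = 0.9285
z = (x̄−μ₀)/SE = (41.93−40)/0.9285 = 2.0787

test statistic = 2.079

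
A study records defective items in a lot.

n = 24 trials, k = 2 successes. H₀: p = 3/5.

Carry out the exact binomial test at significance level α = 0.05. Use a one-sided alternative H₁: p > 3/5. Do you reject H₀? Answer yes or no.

reject H₀: no

Exact binomial: n=24, k=2, p₀=3/5=0.6000
P(X≥2) from Σ C(n,i)·p₀^i·(1−p₀)^(n−i)
p-value (one-sided, H₁ greater) = 1.00000
At α=0.05: p ≥ α → fail to reject H₀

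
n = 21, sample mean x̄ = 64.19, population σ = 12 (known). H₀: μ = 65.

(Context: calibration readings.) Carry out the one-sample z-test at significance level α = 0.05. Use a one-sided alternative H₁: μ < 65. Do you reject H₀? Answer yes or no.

reject H₀: no

SE = σ/√n = 12/√21 = 2.6186
z = (x̄−μ₀)/SE = (64.19−65)/2.6186 = -0.3093
p-value (one-sided, H₁ less) = 0.37854
At α=0.05: p ≥ α → fail to reject H₀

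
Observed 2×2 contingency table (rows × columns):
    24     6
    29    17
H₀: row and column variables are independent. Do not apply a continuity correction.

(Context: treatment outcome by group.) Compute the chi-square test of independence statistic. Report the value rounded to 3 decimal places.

Row totals [30, 46], col totals [53, 23], n=76
χ² = (24−20.92)²/20.92 + (6−9.08)²/9.08 + (29−32.08)²/32.08 + (17−13.92)²/13.92 = 2.4738
df = 1

test statistic = 2.474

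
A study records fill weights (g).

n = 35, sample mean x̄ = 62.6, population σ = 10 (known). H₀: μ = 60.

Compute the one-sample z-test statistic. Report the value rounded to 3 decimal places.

test statistic = 1.538

SE = σ/√n = 10/√35 = 1.6903
z = (x̄−μ₀)/SE = (62.6−60)/1.6903 = 1.5382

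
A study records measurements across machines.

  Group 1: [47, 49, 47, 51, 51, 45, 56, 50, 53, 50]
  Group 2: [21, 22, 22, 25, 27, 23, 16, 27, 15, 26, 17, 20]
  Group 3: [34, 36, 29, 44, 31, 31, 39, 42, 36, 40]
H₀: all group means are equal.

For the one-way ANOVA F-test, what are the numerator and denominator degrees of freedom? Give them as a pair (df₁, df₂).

degrees of freedom = [2, 29]

k = 3 groups, N = 32 total
df = (k−1, N−k) = (3−1, 32−3) = (2, 29)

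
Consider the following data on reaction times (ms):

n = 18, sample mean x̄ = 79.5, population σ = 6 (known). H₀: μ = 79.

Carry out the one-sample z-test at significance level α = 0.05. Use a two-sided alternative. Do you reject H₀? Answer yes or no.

SE = σ/√n = 6/√18 = 1.4142
z = (x̄−μ₀)/SE = (79.5−79)/1.4142 = 0.3536
p-value (two-sided) = 0.72367
At α=0.05: p ≥ α → fail to reject H₀

reject H₀: no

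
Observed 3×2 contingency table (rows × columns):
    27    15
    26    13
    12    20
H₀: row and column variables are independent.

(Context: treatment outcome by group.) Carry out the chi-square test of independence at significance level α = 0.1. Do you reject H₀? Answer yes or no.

Row totals [42, 39, 32], col totals [65, 48], n=113
χ² = (27−24.16)²/24.16 + (15−17.84)²/17.84 + (26−22.43)²/22.43 + (13−16.57)²/16.57 + (12−18.41)²/18.41 + (20−13.59)²/13.59 = 7.3712
df = 2
p-value (upper-tail) = 0.02508
At α=0.1: p < α → reject H₀

reject H₀: yes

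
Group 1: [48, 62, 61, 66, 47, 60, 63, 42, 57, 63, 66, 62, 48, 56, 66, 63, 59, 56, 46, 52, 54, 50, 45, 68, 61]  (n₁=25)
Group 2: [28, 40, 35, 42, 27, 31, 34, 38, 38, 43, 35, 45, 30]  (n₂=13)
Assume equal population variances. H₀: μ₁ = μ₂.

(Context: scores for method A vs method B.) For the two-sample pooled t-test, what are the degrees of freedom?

df = n₁ + n₂ − 2 = 25 + 13 − 2 = 36

degrees of freedom = 36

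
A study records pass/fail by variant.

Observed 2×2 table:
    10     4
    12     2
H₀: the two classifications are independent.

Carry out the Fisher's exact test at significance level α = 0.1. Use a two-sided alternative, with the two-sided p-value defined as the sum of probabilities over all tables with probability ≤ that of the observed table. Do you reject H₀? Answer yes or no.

Margins: r₁=14, r₂=14, c₁=22, c₂=6, n=28
p_obs = C(14,10)·C(14,12)/C(28,22); sum pmf over tables with pmf ≤ p_obs
p-value (two-sided) = 0.64831
At α=0.1: p ≥ α → fail to reject H₀

reject H₀: no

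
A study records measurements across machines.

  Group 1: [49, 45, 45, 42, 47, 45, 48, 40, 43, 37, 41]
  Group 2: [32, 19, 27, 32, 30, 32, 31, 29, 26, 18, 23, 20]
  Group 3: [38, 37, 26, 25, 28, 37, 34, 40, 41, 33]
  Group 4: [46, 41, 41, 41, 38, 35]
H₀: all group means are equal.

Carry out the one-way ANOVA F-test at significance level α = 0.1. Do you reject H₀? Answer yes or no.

reject H₀: yes

Group means [43.82, 26.58, 33.90, 40.33], grand mean 35.436
SSB = Σnᵢ(x̄ᵢ−x̄)² = 1880.803; SSW = ΣΣ(x−x̄ᵢ)² = 812.786
MSB = 1880.803/3 = 626.9345; MSW = 812.786/35 = 23.2225
F = MSB/MSW = 26.9969
df = (3, 35)
p-value (upper-tail) = 0.00000
At α=0.1: p < α → reject H₀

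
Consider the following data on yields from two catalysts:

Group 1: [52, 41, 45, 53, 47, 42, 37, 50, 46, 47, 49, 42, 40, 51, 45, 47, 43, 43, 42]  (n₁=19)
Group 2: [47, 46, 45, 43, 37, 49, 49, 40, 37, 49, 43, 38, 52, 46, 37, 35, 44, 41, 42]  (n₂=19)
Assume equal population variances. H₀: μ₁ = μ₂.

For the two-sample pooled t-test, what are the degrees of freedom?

degrees of freedom = 36

df = n₁ + n₂ − 2 = 19 + 19 − 2 = 36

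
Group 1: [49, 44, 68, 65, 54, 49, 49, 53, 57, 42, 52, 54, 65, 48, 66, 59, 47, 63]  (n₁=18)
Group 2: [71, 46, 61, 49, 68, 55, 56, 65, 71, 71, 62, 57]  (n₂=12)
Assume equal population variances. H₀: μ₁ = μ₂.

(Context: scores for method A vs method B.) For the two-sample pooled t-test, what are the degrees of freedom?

degrees of freedom = 28

df = n₁ + n₂ − 2 = 18 + 12 − 2 = 28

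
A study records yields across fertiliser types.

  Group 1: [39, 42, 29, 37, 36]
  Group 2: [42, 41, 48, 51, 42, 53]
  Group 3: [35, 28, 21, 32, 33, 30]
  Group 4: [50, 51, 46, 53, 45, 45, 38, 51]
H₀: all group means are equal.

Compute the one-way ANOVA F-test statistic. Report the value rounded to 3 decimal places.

test statistic = 17.994

Group means [36.60, 46.17, 29.83, 47.38], grand mean 40.720
SSB = Σnᵢ(x̄ᵢ−x̄)² = 1328.298; SSW = ΣΣ(x−x̄ᵢ)² = 516.742
MSB = 1328.298/3 = 442.7661; MSW = 516.742/21 = 24.6067
F = MSB/MSW = 17.9937
df = (3, 21)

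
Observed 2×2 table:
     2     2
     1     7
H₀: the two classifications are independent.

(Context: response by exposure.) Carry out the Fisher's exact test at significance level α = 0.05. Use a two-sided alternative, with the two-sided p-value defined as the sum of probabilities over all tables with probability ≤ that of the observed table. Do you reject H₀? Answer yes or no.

Margins: r₁=4, r₂=8, c₁=3, c₂=9, n=12
p_obs = C(4,2)·C(8,1)/C(12,3); sum pmf over tables with pmf ≤ p_obs
p-value (two-sided) = 0.23636
At α=0.05: p ≥ α → fail to reject H₀

reject H₀: no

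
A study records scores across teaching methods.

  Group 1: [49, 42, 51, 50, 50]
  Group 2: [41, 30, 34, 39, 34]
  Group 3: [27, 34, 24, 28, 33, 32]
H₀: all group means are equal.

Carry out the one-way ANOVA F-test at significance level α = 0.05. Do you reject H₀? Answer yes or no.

reject H₀: yes

Group means [48.40, 35.60, 29.67], grand mean 37.375
SSB = Σnᵢ(x̄ᵢ−x̄)² = 980.017; SSW = ΣΣ(x−x̄ᵢ)² = 207.733
MSB = 980.017/2 = 490.0083; MSW = 207.733/13 = 15.9795
F = MSB/MSW = 30.6648
df = (2, 13)
p-value (upper-tail) = 0.00001
At α=0.05: p < α → reject H₀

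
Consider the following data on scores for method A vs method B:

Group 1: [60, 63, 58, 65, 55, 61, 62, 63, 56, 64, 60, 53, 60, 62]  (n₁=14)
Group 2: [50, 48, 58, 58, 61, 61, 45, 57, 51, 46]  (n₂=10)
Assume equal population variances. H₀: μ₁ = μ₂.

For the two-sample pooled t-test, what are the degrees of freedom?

degrees of freedom = 22

df = n₁ + n₂ − 2 = 14 + 10 − 2 = 22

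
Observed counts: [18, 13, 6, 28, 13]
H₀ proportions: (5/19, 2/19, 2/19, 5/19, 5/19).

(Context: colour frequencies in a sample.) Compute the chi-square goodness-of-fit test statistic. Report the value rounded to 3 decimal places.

n = 78; E_i = n·p_i = [20.53, 8.21, 8.21, 20.53, 20.53]
χ² = (18−20.53)²/20.53 + (13−8.21)²/8.21 + (6−8.21)²/8.21 + (28−20.53)²/20.53 + (13−20.53)²/20.53 = 9.1808
df = 4

test statistic = 9.181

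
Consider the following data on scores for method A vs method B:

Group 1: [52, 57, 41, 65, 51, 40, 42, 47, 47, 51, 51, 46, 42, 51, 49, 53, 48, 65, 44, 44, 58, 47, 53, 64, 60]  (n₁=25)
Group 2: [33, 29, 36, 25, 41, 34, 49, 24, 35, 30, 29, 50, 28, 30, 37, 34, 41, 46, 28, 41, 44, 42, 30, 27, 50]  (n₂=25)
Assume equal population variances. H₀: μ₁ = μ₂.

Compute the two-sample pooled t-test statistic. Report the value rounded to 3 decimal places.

test statistic = 6.902

x̄₁=50.720, s₁=7.363, n₁=25
x̄₂=35.720, s₂=7.992, n₂=25
s_p² = [24·7.363² + 24·7.992²]/48 = 59.0433
SE = √(s_p²·(1/25+1/25)) = 2.1734
t = (50.720−35.720)/2.1734 = 6.9018
df = 48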